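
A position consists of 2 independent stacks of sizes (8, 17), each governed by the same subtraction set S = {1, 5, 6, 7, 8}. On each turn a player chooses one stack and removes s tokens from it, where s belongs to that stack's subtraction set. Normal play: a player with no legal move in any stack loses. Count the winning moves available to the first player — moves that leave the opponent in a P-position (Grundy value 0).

3

All stacks use S = {1, 5, 6, 7, 8}:
G(0) = 0
G(1) = mex{0} = 1
G(2) = mex{1} = 0
G(3) = mex{0} = 1
G(4) = mex{1} = 0
G(5) = mex{0,0} = 1
G(6) = mex{1,1,0} = 2
G(7) = mex{2,0,1,0} = 3
G(8) = mex{3,1,0,1,0} = 2
G(9) = mex{2,0,1,0,1} = 3
G(10) = mex{3,1,0,1,0} = 2
G(11) = mex{2,2,1,0,1} = 3
G(12) = mex{3,3,2,1,0} = 4
G(13) = mex{4,2,3,2,1} = 0
G(14) = mex{0,3,2,3,2} = 1
G(15) = mex{1,2,3,2,3} = 0
G(16) = mex{0,3,2,3,2} = 1
G(17) = mex{1,4,3,2,3} = 0
Stack A: G(8) = 2.
Stack B: G(17) = 0.
Combined Grundy value = 2 ⊕ 0 = 2.
A winning move leaves total XOR = 0, i.e. changes one component's Grundy value g to g ⊕ X where X is the current total.
Stack A: need g' = 2⊕2 = 0. Options: 8−1→G=3, 8−5→G=1, 8−6→G=0, 8−7→G=1, 8−8→G=0. Hits: 2.
Stack B: need g' = 0⊕2 = 2. Options: 17−1→G=1, 17−5→G=4, 17−6→G=3, 17−7→G=2, 17−8→G=3. Hits: 1.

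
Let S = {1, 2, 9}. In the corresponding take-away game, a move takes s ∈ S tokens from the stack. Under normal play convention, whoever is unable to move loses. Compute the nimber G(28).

G(0) = 0
G(1) = mex{0} = 1
G(2) = mex{1,0} = 2
G(3) = mex{2,1} = 0
G(4) = mex{0,2} = 1
G(5) = mex{1,0} = 2
G(6) = mex{2,1} = 0
G(7) = mex{0,2} = 1
G(8) = mex{1,0} = 2
G(9) = mex{2,1,0} = 3
G(10) = mex{3,2,1} = 0
G(11) = mex{0,3,2} = 1
G(12) = mex{1,0,0} = 2
G(13) = mex{2,1,1} = 0
G(14) = mex{0,2,2} = 1
G(15) = mex{1,0,0} = 2
G(16) = mex{2,1,1} = 0
G(17) = mex{0,2,2} = 1
G(18) = mex{1,0,3} = 2
G(19) = mex{2,1,0} = 3
G(20) = mex{3,2,1} = 0
G(21) = mex{0,3,2} = 1
G(22) = mex{1,0,0} = 2
G(23) = mex{2,1,1} = 0
G(24) = mex{0,2,2} = 1
G(25) = mex{1,0,0} = 2
G(26) = mex{2,1,1} = 0
G(27) = mex{0,2,2} = 1
G(28) = mex{1,0,3} = 2

2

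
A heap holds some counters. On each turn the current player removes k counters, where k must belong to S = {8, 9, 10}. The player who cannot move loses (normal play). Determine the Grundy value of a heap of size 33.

n :  0  1  2  3  4  5  6  7  8  9 10 11 12 13 14 15 16 17 18 19 20 21 22 23 24 25 26 27 28 29 30 31 32 33
G :  0  0  0  0  0  0  0  0  1  1  1  1  1  1  1  1  2  2  0  0  0  0  0  0  0  0  1  1  1  1  1  1  1  1

1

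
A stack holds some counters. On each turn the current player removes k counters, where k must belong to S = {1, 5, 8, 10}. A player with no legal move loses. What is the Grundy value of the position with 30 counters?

G(0) = 0
G(1) = mex{0} = 1
G(2) = mex{1} = 0
G(3) = mex{0} = 1
G(4) = mex{1} = 0
G(5) = mex{0,0} = 1
G(6) = mex{1,1} = 0
G(7) = mex{0,0} = 1
G(8) = mex{1,1,0} = 2
G(9) = mex{2,0,1} = 3
G(10) = mex{3,1,0,0} = 2
G(11) = mex{2,0,1,1} = 3
G(12) = mex{3,1,0,0} = 2
G(13) = mex{2,2,1,1} = 0
G(14) = mex{0,3,0,0} = 1
G(15) = mex{1,2,1,1} = 0
G(16) = mex{0,3,2,0} = 1
G(17) = mex{1,2,3,1} = 0
G(18) = mex{0,0,2,2} = 1
G(19) = mex{1,1,3,3} = 0
G(20) = mex{0,0,2,2} = 1
G(21) = mex{1,1,0,3} = 2
G(22) = mex{2,0,1,2} = 3
G(23) = mex{3,1,0,0} = 2
G(24) = mex{2,0,1,1} = 3
G(25) = mex{3,1,0,0} = 2
G(26) = mex{2,2,1,1} = 0
G(27) = mex{0,3,0,0} = 1
G(28) = mex{1,2,1,1} = 0
G(29) = mex{0,3,2,0} = 1
G(30) = mex{1,2,3,1} = 0

0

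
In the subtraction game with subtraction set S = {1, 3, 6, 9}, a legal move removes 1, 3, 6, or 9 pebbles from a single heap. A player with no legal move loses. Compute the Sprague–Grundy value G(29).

1

G(0) = 0
G(1) = mex{0} = 1
G(2) = mex{1} = 0
G(3) = mex{0,0} = 1
G(4) = mex{1,1} = 0
G(5) = mex{0,0} = 1
G(6) = mex{1,1,0} = 2
G(7) = mex{2,0,1} = 3
G(8) = mex{3,1,0} = 2
G(9) = mex{2,2,1,0} = 3
G(10) = mex{3,3,0,1} = 2
G(11) = mex{2,2,1,0} = 3
G(12) = mex{3,3,2,1} = 0
G(13) = mex{0,2,3,0} = 1
G(14) = mex{1,3,2,1} = 0
G(15) = mex{0,0,3,2} = 1
G(16) = mex{1,1,2,3} = 0
G(17) = mex{0,0,3,2} = 1
G(18) = mex{1,1,0,3} = 2
G(19) = mex{2,0,1,2} = 3
G(20) = mex{3,1,0,3} = 2
G(21) = mex{2,2,1,0} = 3
G(22) = mex{3,3,0,1} = 2
G(23) = mex{2,2,1,0} = 3
G(24) = mex{3,3,2,1} = 0
G(25) = mex{0,2,3,0} = 1
G(26) = mex{1,3,2,1} = 0
G(27) = mex{0,0,3,2} = 1
G(28) = mex{1,1,2,3} = 0
G(29) = mex{0,0,3,2} = 1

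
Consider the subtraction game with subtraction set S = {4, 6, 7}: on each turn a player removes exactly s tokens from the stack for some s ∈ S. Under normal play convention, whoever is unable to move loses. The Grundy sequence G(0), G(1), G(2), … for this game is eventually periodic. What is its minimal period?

11

n :  0  1  2  3  4  5  6  7  8  9 10 11 12 13 14 15 16 17 18 19 20 21 22 23
G :  0  0  0  0  1  1  1  1  2  2  2  0  0  0  0  1  1  1  1  2  2  2  0  0
G(n+11) = G(n) holds for n = 0,…,6 (a full window of length max(S) = 7), so the sequence is purely periodic with period 11.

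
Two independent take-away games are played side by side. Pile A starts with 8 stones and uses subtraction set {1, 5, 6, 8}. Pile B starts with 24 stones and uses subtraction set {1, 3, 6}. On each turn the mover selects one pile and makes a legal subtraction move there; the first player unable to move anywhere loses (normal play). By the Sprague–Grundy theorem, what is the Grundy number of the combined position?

Pile A, S = {1, 5, 6, 8}:
n : 0 1 2 3 4 5 6 7 8
G : 0 1 0 1 0 1 2 3 2
G_A(8) = 2.
Pile B, S = {1, 3, 6}:
G(0) = 0
G(1) = mex{0} = 1
G(2) = mex{1} = 0
G(3) = mex{0,0} = 1
G(4) = mex{1,1} = 0
G(5) = mex{0,0} = 1
G(6) = mex{1,1,0} = 2
G(7) = mex{2,0,1} = 3
G(8) = mex{3,1,0} = 2
G(9) = mex{2,2,1} = 0
G(10) = mex{0,3,0} = 1
G(11) = mex{1,2,1} = 0
G(12) = mex{0,0,2} = 1
G(13) = mex{1,1,3} = 0
G(14) = mex{0,0,2} = 1
G(15) = mex{1,1,0} = 2
G(16) = mex{2,0,1} = 3
G(17) = mex{3,1,0} = 2
G(18) = mex{2,2,1} = 0
G(19) = mex{0,3,0} = 1
G(20) = mex{1,2,1} = 0
G(21) = mex{0,0,2} = 1
G(22) = mex{1,1,3} = 0
G(23) = mex{0,0,2} = 1
G(24) = mex{1,1,0} = 2
G_B(24) = 2.
Combined Grundy value = 2 ⊕ 2 = 0.

0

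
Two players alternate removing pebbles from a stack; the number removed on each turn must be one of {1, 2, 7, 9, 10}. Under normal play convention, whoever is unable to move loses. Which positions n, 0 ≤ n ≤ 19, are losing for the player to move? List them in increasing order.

0, 3, 6, 11, 14, 17

n :  0  1  2  3  4  5  6  7  8  9 10 11 12 13 14 15 16 17 18 19
G :  0  1  2  0  1  2  0  1  2  3  4  0  1  2  0  1  2  0  1  2
P-positions are exactly the n with G(n) = 0.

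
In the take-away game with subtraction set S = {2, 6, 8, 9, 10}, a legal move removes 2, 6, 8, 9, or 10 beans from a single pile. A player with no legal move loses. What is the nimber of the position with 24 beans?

2

G(0) = 0
G(1) = mex{} = 0
G(2) = mex{0} = 1
G(3) = mex{0} = 1
G(4) = mex{1} = 0
G(5) = mex{1} = 0
G(6) = mex{0,0} = 1
G(7) = mex{0,0} = 1
G(8) = mex{1,1,0} = 2
G(9) = mex{1,1,0,0} = 2
G(10) = mex{2,0,1,0,0} = 3
G(11) = mex{2,0,1,1,0} = 3
G(12) = mex{3,1,0,1,1} = 2
G(13) = mex{3,1,0,0,1} = 2
G(14) = mex{2,2,1,0,0} = 3
G(15) = mex{2,2,1,1,0} = 3
G(16) = mex{3,3,2,1,1} = 0
G(17) = mex{3,3,2,2,1} = 0
G(18) = mex{0,2,3,2,2} = 1
G(19) = mex{0,2,3,3,2} = 1
G(20) = mex{1,3,2,3,3} = 0
G(21) = mex{1,3,2,2,3} = 0
G(22) = mex{0,0,3,2,2} = 1
G(23) = mex{0,0,3,3,2} = 1
G(24) = mex{1,1,0,3,3} = 2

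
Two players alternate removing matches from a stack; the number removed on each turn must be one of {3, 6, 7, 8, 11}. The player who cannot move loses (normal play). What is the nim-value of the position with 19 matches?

n :  0  1  2  3  4  5  6  7  8  9 10 11 12 13 14 15 16 17 18 19
G :  0  0  0  1  1  1  2  2  2  3  3  3  4  4  0  0  0  1  1  1

1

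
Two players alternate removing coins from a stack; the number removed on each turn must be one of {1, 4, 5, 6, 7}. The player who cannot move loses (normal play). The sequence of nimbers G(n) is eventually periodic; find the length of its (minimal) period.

G(0) = 0
G(1) = mex{0} = 1
G(2) = mex{1} = 0
G(3) = mex{0} = 1
G(4) = mex{1,0} = 2
G(5) = mex{2,1,0} = 3
G(6) = mex{3,0,1,0} = 2
G(7) = mex{2,1,0,1,0} = 3
G(8) = mex{3,2,1,0,1} = 4
G(9) = mex{4,3,2,1,0} = 5
G(10) = mex{5,2,3,2,1} = 0
G(11) = mex{0,3,2,3,2} = 1
G(12) = mex{1,4,3,2,3} = 0
G(13) = mex{0,5,4,3,2} = 1
G(14) = mex{1,0,5,4,3} = 2
G(15) = mex{2,1,0,5,4} = 3
G(16) = mex{3,0,1,0,5} = 2
G(17) = mex{2,1,0,1,0} = 3
G(18) = mex{3,2,1,0,1} = 4
G(19) = mex{4,3,2,1,0} = 5
G(20) = mex{5,2,3,2,1} = 0
G(21) = mex{0,3,2,3,2} = 1
G(n+10) = G(n) holds for n = 0,…,6 (a full window of length max(S) = 7), so the sequence is purely periodic with period 10.

10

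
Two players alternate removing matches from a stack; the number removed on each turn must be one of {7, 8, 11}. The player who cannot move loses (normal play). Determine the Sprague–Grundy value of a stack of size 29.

1

n :  0  1  2  3  4  5  6  7  8  9 10 11 12 13 14 15 16 17 18 19 20 21 22 23 24 25 26 27 28 29
G :  0  0  0  0  0  0  0  1  1  1  1  1  1  1  2  2  2  2  0  0  0  0  0  0  0  1  1  1  1  1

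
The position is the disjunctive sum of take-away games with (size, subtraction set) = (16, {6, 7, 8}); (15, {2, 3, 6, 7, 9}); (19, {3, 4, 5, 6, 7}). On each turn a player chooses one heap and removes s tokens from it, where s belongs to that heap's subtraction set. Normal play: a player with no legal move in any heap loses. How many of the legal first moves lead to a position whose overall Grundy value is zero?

4

Heap A, S = {6, 7, 8}:
G(0) = 0
G(1) = mex{} = 0
G(2) = mex{} = 0
G(3) = mex{} = 0
G(4) = mex{} = 0
G(5) = mex{} = 0
G(6) = mex{0} = 1
G(7) = mex{0,0} = 1
G(8) = mex{0,0,0} = 1
G(9) = mex{0,0,0} = 1
G(10) = mex{0,0,0} = 1
G(11) = mex{0,0,0} = 1
G(12) = mex{1,0,0} = 2
G(13) = mex{1,1,0} = 2
G(14) = mex{1,1,1} = 0
G(15) = mex{1,1,1} = 0
G(16) = mex{1,1,1} = 0
G_A(16) = 0.
Heap B, S = {2, 3, 6, 7, 9}:
n :  0  1  2  3  4  5  6  7  8  9 10 11 12 13 14 15
G :  0  0  1  1  2  0  3  1  2  2  3  3  4  0  5  1
G_B(15) = 1.
Heap C, S = {3, 4, 5, 6, 7}:
n :  0  1  2  3  4  5  6  7  8  9 10 11 12 13 14 15 16 17 18 19
G :  0  0  0  1  1  1  2  2  2  3  0  0  0  1  1  1  2  2  2  3
G_C(19) = 3.
Combined Grundy value = 0 ⊕ 1 ⊕ 3 = 2.
A winning move leaves total XOR = 0, i.e. changes one component's Grundy value g to g ⊕ X where X is the current total.
Heap A: need g' = 0⊕2 = 2. Options: 16−6→G=1, 16−7→G=1, 16−8→G=1. Hits: 0.
Heap B: need g' = 1⊕2 = 3. Options: 15−2→G=0, 15−3→G=4, 15−6→G=2, 15−7→G=2, 15−9→G=3. Hits: 1.
Heap C: need g' = 3⊕2 = 1. Options: 19−3→G=2, 19−4→G=1, 19−5→G=1, 19−6→G=1, 19−7→G=0. Hits: 3.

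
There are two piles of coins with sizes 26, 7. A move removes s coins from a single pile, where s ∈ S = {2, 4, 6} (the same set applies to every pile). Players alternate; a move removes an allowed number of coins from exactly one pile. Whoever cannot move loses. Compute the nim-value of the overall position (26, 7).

All piles use S = {2, 4, 6}:
n :  0  1  2  3  4  5  6  7  8  9 10 11 12 13 14 15 16 17 18 19 20 21 22 23 24 25 26
G :  0  0  1  1  2  2  3  3  0  0  1  1  2  2  3  3  0  0  1  1  2  2  3  3  0  0  1
Pile A: G(26) = 1.
Pile B: G(7) = 3.
Combined Grundy value = 1 ⊕ 3 = 2.

2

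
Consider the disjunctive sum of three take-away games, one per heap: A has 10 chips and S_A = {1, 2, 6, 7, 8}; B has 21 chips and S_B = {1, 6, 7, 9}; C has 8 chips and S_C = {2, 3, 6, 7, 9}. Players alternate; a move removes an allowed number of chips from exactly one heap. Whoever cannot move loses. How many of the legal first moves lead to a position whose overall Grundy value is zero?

1

Heap A, S = {1, 2, 6, 7, 8}:
G(0) = 0
G(1) = mex{0} = 1
G(2) = mex{1,0} = 2
G(3) = mex{2,1} = 0
G(4) = mex{0,2} = 1
G(5) = mex{1,0} = 2
G(6) = mex{2,1,0} = 3
G(7) = mex{3,2,1,0} = 4
G(8) = mex{4,3,2,1,0} = 5
G(9) = mex{5,4,0,2,1} = 3
G(10) = mex{3,5,1,0,2} = 4
G_A(10) = 4.
Heap B, S = {1, 6, 7, 9}:
G(0) = 0
G(1) = mex{0} = 1
G(2) = mex{1} = 0
G(3) = mex{0} = 1
G(4) = mex{1} = 0
G(5) = mex{0} = 1
G(6) = mex{1,0} = 2
G(7) = mex{2,1,0} = 3
G(8) = mex{3,0,1} = 2
G(9) = mex{2,1,0,0} = 3
G(10) = mex{3,0,1,1} = 2
G(11) = mex{2,1,0,0} = 3
G(12) = mex{3,2,1,1} = 0
G(13) = mex{0,3,2,0} = 1
G(14) = mex{1,2,3,1} = 0
G(15) = mex{0,3,2,2} = 1
G(16) = mex{1,2,3,3} = 0
G(17) = mex{0,3,2,2} = 1
G(18) = mex{1,0,3,3} = 2
G(19) = mex{2,1,0,2} = 3
G(20) = mex{3,0,1,3} = 2
G(21) = mex{2,1,0,0} = 3
G_B(21) = 3.
Heap C, S = {2, 3, 6, 7, 9}:
n : 0 1 2 3 4 5 6 7 8
G : 0 0 1 1 2 0 3 1 2
G_C(8) = 2.
Combined Grundy value = 4 ⊕ 3 ⊕ 2 = 5.
A winning move leaves total XOR = 0, i.e. changes one component's Grundy value g to g ⊕ X where X is the current total.
Heap A: need g' = 4⊕5 = 1. Options: 10−1→G=3, 10−2→G=5, 10−6→G=1, 10−7→G=0, 10−8→G=2. Hits: 1.
Heap B: need g' = 3⊕5 = 6. Options: 21−1→G=2, 21−6→G=1, 21−7→G=0, 21−9→G=0. Hits: 0.
Heap C: need g' = 2⊕5 = 7. Options: 8−2→G=3, 8−3→G=0, 8−6→G=1, 8−7→G=0. Hits: 0.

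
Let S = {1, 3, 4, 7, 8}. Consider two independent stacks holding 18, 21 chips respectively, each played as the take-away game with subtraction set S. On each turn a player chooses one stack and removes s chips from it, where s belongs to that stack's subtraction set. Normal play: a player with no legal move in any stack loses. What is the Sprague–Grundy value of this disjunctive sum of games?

7

All stacks use S = {1, 3, 4, 7, 8}:
G(0) = 0
G(1) = mex{0} = 1
G(2) = mex{1} = 0
G(3) = mex{0,0} = 1
G(4) = mex{1,1,0} = 2
G(5) = mex{2,0,1} = 3
G(6) = mex{3,1,0} = 2
G(7) = mex{2,2,1,0} = 3
G(8) = mex{3,3,2,1,0} = 4
G(9) = mex{4,2,3,0,1} = 5
G(10) = mex{5,3,2,1,0} = 4
G(11) = mex{4,4,3,2,1} = 0
G(12) = mex{0,5,4,3,2} = 1
G(13) = mex{1,4,5,2,3} = 0
G(14) = mex{0,0,4,3,2} = 1
G(15) = mex{1,1,0,4,3} = 2
G(16) = mex{2,0,1,5,4} = 3
G(17) = mex{3,1,0,4,5} = 2
G(18) = mex{2,2,1,0,4} = 3
G(19) = mex{3,3,2,1,0} = 4
G(20) = mex{4,2,3,0,1} = 5
G(21) = mex{5,3,2,1,0} = 4
Stack A: G(18) = 3.
Stack B: G(21) = 4.
Combined Grundy value = 3 ⊕ 4 = 7.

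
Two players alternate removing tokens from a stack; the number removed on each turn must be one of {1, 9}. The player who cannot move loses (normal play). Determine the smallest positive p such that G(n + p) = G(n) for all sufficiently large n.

2

G(0) = 0
G(1) = mex{0} = 1
G(2) = mex{1} = 0
G(3) = mex{0} = 1
G(4) = mex{1} = 0
G(5) = mex{0} = 1
G(6) = mex{1} = 0
G(7) = mex{0} = 1
G(8) = mex{1} = 0
G(9) = mex{0,0} = 1
G(10) = mex{1,1} = 0
G(11) = mex{0,0} = 1
G(12) = mex{1,1} = 0
G(13) = mex{0,0} = 1
G(14) = mex{1,1} = 0
G(n+2) = G(n) holds for n = 0,…,8 (a full window of length max(S) = 9), so the sequence is purely periodic with period 2.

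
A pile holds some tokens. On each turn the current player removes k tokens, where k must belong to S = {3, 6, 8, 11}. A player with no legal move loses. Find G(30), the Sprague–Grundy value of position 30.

0

n :  0  1  2  3  4  5  6  7  8  9 10 11 12 13 14 15 16 17 18 19 20 21 22 23 24 25 26 27 28 29 30
G :  0  0  0  1  1  1  2  2  2  3  3  3  4  4  0  0  0  1  1  1  2  2  2  3  3  3  4  4  0  0  0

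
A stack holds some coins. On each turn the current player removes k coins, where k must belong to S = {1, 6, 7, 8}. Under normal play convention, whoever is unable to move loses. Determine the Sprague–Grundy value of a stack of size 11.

3

G(0) = 0
G(1) = mex{0} = 1
G(2) = mex{1} = 0
G(3) = mex{0} = 1
G(4) = mex{1} = 0
G(5) = mex{0} = 1
G(6) = mex{1,0} = 2
G(7) = mex{2,1,0} = 3
G(8) = mex{3,0,1,0} = 2
G(9) = mex{2,1,0,1} = 3
G(10) = mex{3,0,1,0} = 2
G(11) = mex{2,1,0,1} = 3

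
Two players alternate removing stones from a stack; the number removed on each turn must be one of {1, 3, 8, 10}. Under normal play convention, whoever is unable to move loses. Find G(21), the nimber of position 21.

G(0) = 0
G(1) = mex{0} = 1
G(2) = mex{1} = 0
G(3) = mex{0,0} = 1
G(4) = mex{1,1} = 0
G(5) = mex{0,0} = 1
G(6) = mex{1,1} = 0
G(7) = mex{0,0} = 1
G(8) = mex{1,1,0} = 2
G(9) = mex{2,0,1} = 3
G(10) = mex{3,1,0,0} = 2
G(11) = mex{2,2,1,1} = 0
G(12) = mex{0,3,0,0} = 1
G(13) = mex{1,2,1,1} = 0
G(14) = mex{0,0,0,0} = 1
G(15) = mex{1,1,1,1} = 0
G(16) = mex{0,0,2,0} = 1
G(17) = mex{1,1,3,1} = 0
G(18) = mex{0,0,2,2} = 1
G(19) = mex{1,1,0,3} = 2
G(20) = mex{2,0,1,2} = 3
G(21) = mex{3,1,0,0} = 2

2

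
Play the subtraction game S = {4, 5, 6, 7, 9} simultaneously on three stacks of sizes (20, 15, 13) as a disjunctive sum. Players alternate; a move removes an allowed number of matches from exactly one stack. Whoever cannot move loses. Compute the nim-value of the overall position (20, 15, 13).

All stacks use S = {4, 5, 6, 7, 9}:
G(0) = 0
G(1) = mex{} = 0
G(2) = mex{} = 0
G(3) = mex{} = 0
G(4) = mex{0} = 1
G(5) = mex{0,0} = 1
G(6) = mex{0,0,0} = 1
G(7) = mex{0,0,0,0} = 1
G(8) = mex{1,0,0,0} = 2
G(9) = mex{1,1,0,0,0} = 2
G(10) = mex{1,1,1,0,0} = 2
G(11) = mex{1,1,1,1,0} = 2
G(12) = mex{2,1,1,1,0} = 3
G(13) = mex{2,2,1,1,1} = 0
G(14) = mex{2,2,2,1,1} = 0
G(15) = mex{2,2,2,2,1} = 0
G(16) = mex{3,2,2,2,1} = 0
G(17) = mex{0,3,2,2,2} = 1
G(18) = mex{0,0,3,2,2} = 1
G(19) = mex{0,0,0,3,2} = 1
G(20) = mex{0,0,0,0,2} = 1
Stack A: G(20) = 1.
Stack B: G(15) = 0.
Stack C: G(13) = 0.
Combined Grundy value = 1 ⊕ 0 ⊕ 0 = 1.

1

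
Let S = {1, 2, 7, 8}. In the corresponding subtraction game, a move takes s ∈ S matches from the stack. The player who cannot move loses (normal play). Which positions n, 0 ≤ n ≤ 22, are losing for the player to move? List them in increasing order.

n :  0  1  2  3  4  5  6  7  8  9 10 11 12 13 14 15 16 17 18 19 20 21 22
G :  0  1  2  0  1  2  0  1  2  0  1  2  0  1  2  0  1  2  0  1  2  0  1
P-positions are exactly the n with G(n) = 0.

0, 3, 6, 9, 12, 15, 18, 21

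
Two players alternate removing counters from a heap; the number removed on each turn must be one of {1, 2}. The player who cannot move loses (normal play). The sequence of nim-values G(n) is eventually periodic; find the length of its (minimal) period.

3

n :  0  1  2  3  4  5  6  7  8  9 10 11 12 13 14
G :  0  1  2  0  1  2  0  1  2  0  1  2  0  1  2
G(n+3) = G(n) holds for n = 0,…,1 (a full window of length max(S) = 2), so the sequence is purely periodic with period 3.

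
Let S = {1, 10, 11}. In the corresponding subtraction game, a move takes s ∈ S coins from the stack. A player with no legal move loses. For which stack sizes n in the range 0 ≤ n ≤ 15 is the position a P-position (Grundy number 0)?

0, 2, 4, 6, 8

G(0) = 0
G(1) = mex{0} = 1
G(2) = mex{1} = 0
G(3) = mex{0} = 1
G(4) = mex{1} = 0
G(5) = mex{0} = 1
G(6) = mex{1} = 0
G(7) = mex{0} = 1
G(8) = mex{1} = 0
G(9) = mex{0} = 1
G(10) = mex{1,0} = 2
G(11) = mex{2,1,0} = 3
G(12) = mex{3,0,1} = 2
G(13) = mex{2,1,0} = 3
G(14) = mex{3,0,1} = 2
G(15) = mex{2,1,0} = 3
P-positions are exactly the n with G(n) = 0.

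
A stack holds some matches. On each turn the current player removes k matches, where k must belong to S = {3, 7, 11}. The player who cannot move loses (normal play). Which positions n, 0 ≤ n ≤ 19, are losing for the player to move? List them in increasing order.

G(0) = 0
G(1) = mex{} = 0
G(2) = mex{} = 0
G(3) = mex{0} = 1
G(4) = mex{0} = 1
G(5) = mex{0} = 1
G(6) = mex{1} = 0
G(7) = mex{1,0} = 2
G(8) = mex{1,0} = 2
G(9) = mex{0,0} = 1
G(10) = mex{2,1} = 0
G(11) = mex{2,1,0} = 3
G(12) = mex{1,1,0} = 2
G(13) = mex{0,0,0} = 1
G(14) = mex{3,2,1} = 0
G(15) = mex{2,2,1} = 0
G(16) = mex{1,1,1} = 0
G(17) = mex{0,0,0} = 1
G(18) = mex{0,3,2} = 1
G(19) = mex{0,2,2} = 1
P-positions are exactly the n with G(n) = 0.

0, 1, 2, 6, 10, 14, 15, 16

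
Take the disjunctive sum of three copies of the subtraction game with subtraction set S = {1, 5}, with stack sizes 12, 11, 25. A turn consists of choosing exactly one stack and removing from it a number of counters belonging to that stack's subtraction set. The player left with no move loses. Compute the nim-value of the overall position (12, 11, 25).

All stacks use S = {1, 5}:
n :  0  1  2  3  4  5  6  7  8  9 10 11 12 13 14 15 16 17 18 19 20 21 22 23 24 25
G :  0  1  0  1  0  1  0  1  0  1  0  1  0  1  0  1  0  1  0  1  0  1  0  1  0  1
Stack A: G(12) = 0.
Stack B: G(11) = 1.
Stack C: G(25) = 1.
Combined Grundy value = 0 ⊕ 1 ⊕ 1 = 0.

0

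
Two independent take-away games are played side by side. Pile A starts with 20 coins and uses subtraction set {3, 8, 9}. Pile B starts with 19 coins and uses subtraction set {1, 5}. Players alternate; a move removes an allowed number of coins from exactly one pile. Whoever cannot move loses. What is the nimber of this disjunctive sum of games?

Pile A, S = {3, 8, 9}:
n :  0  1  2  3  4  5  6  7  8  9 10 11 12 13 14 15 16 17 18 19 20
G :  0  0  0  1  1  1  0  0  2  1  1  3  0  0  2  1  1  0  0  0  1
G_A(20) = 1.
Pile B, S = {1, 5}:
G(0) = 0
G(1) = mex{0} = 1
G(2) = mex{1} = 0
G(3) = mex{0} = 1
G(4) = mex{1} = 0
G(5) = mex{0,0} = 1
G(6) = mex{1,1} = 0
G(7) = mex{0,0} = 1
G(8) = mex{1,1} = 0
G(9) = mex{0,0} = 1
G(10) = mex{1,1} = 0
G(11) = mex{0,0} = 1
G(12) = mex{1,1} = 0
G(13) = mex{0,0} = 1
G(14) = mex{1,1} = 0
G(15) = mex{0,0} = 1
G(16) = mex{1,1} = 0
G(17) = mex{0,0} = 1
G(18) = mex{1,1} = 0
G(19) = mex{0,0} = 1
G_B(19) = 1.
Combined Grundy value = 1 ⊕ 1 = 0.

0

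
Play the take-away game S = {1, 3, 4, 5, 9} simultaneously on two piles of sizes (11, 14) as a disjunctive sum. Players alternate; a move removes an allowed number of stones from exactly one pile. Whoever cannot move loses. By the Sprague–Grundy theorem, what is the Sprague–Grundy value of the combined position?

3

All piles use S = {1, 3, 4, 5, 9}:
G(0) = 0
G(1) = mex{0} = 1
G(2) = mex{1} = 0
G(3) = mex{0,0} = 1
G(4) = mex{1,1,0} = 2
G(5) = mex{2,0,1,0} = 3
G(6) = mex{3,1,0,1} = 2
G(7) = mex{2,2,1,0} = 3
G(8) = mex{3,3,2,1} = 0
G(9) = mex{0,2,3,2,0} = 1
G(10) = mex{1,3,2,3,1} = 0
G(11) = mex{0,0,3,2,0} = 1
G(12) = mex{1,1,0,3,1} = 2
G(13) = mex{2,0,1,0,2} = 3
G(14) = mex{3,1,0,1,3} = 2
Pile A: G(11) = 1.
Pile B: G(14) = 2.
Combined Grundy value = 1 ⊕ 2 = 3.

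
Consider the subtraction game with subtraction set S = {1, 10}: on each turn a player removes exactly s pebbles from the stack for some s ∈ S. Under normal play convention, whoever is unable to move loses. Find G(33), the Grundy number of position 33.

0

n :  0  1  2  3  4  5  6  7  8  9 10 11 12 13 14 15 16 17 18 19 20 21 22 23 24 25 26 27 28 29 30 31 32 33
G :  0  1  0  1  0  1  0  1  0  1  2  0  1  0  1  0  1  0  1  0  1  2  0  1  0  1  0  1  0  1  0  1  2  0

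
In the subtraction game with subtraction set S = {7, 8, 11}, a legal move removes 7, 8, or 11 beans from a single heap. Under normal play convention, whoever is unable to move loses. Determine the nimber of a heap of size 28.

1

G(0) = 0
G(1) = mex{} = 0
G(2) = mex{} = 0
G(3) = mex{} = 0
G(4) = mex{} = 0
G(5) = mex{} = 0
G(6) = mex{} = 0
G(7) = mex{0} = 1
G(8) = mex{0,0} = 1
G(9) = mex{0,0} = 1
G(10) = mex{0,0} = 1
G(11) = mex{0,0,0} = 1
G(12) = mex{0,0,0} = 1
G(13) = mex{0,0,0} = 1
G(14) = mex{1,0,0} = 2
G(15) = mex{1,1,0} = 2
G(16) = mex{1,1,0} = 2
G(17) = mex{1,1,0} = 2
G(18) = mex{1,1,1} = 0
G(19) = mex{1,1,1} = 0
G(20) = mex{1,1,1} = 0
G(21) = mex{2,1,1} = 0
G(22) = mex{2,2,1} = 0
G(23) = mex{2,2,1} = 0
G(24) = mex{2,2,1} = 0
G(25) = mex{0,2,2} = 1
G(26) = mex{0,0,2} = 1
G(27) = mex{0,0,2} = 1
G(28) = mex{0,0,2} = 1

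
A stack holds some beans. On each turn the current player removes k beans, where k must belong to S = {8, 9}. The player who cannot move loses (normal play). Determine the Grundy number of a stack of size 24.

0

G(0) = 0
G(1) = mex{} = 0
G(2) = mex{} = 0
G(3) = mex{} = 0
G(4) = mex{} = 0
G(5) = mex{} = 0
G(6) = mex{} = 0
G(7) = mex{} = 0
G(8) = mex{0} = 1
G(9) = mex{0,0} = 1
G(10) = mex{0,0} = 1
G(11) = mex{0,0} = 1
G(12) = mex{0,0} = 1
G(13) = mex{0,0} = 1
G(14) = mex{0,0} = 1
G(15) = mex{0,0} = 1
G(16) = mex{1,0} = 2
G(17) = mex{1,1} = 0
G(18) = mex{1,1} = 0
G(19) = mex{1,1} = 0
G(20) = mex{1,1} = 0
G(21) = mex{1,1} = 0
G(22) = mex{1,1} = 0
G(23) = mex{1,1} = 0
G(24) = mex{2,1} = 0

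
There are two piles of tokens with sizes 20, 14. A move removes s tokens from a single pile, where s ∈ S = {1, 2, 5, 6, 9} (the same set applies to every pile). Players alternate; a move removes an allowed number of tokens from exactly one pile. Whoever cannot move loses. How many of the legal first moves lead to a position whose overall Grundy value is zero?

2

All piles use S = {1, 2, 5, 6, 9}:
G(0) = 0
G(1) = mex{0} = 1
G(2) = mex{1,0} = 2
G(3) = mex{2,1} = 0
G(4) = mex{0,2} = 1
G(5) = mex{1,0,0} = 2
G(6) = mex{2,1,1,0} = 3
G(7) = mex{3,2,2,1} = 0
G(8) = mex{0,3,0,2} = 1
G(9) = mex{1,0,1,0,0} = 2
G(10) = mex{2,1,2,1,1} = 0
G(11) = mex{0,2,3,2,2} = 1
G(12) = mex{1,0,0,3,0} = 2
G(13) = mex{2,1,1,0,1} = 3
G(14) = mex{3,2,2,1,2} = 0
G(15) = mex{0,3,0,2,3} = 1
G(16) = mex{1,0,1,0,0} = 2
G(17) = mex{2,1,2,1,1} = 0
G(18) = mex{0,2,3,2,2} = 1
G(19) = mex{1,0,0,3,0} = 2
G(20) = mex{2,1,1,0,1} = 3
Pile A: G(20) = 3.
Pile B: G(14) = 0.
Combined Grundy value = 3 ⊕ 0 = 3.
A winning move leaves total XOR = 0, i.e. changes one component's Grundy value g to g ⊕ X where X is the current total.
Pile A: need g' = 3⊕3 = 0. Options: 20−1→G=2, 20−2→G=1, 20−5→G=1, 20−6→G=0, 20−9→G=1. Hits: 1.
Pile B: need g' = 0⊕3 = 3. Options: 14−1→G=3, 14−2→G=2, 14−5→G=2, 14−6→G=1, 14−9→G=2. Hits: 1.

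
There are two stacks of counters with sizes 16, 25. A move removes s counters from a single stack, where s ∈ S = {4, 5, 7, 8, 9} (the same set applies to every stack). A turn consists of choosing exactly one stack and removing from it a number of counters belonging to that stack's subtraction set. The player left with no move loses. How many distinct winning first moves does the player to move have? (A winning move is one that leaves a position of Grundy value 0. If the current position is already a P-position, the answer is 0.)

All stacks use S = {4, 5, 7, 8, 9}:
n :  0  1  2  3  4  5  6  7  8  9 10 11 12 13 14 15 16 17 18 19 20 21 22 23 24 25
G :  0  0  0  0  1  1  1  1  2  2  2  2  3  0  0  0  0  1  1  1  1  2  2  2  2  3
Stack A: G(16) = 0.
Stack B: G(25) = 3.
Combined Grundy value = 0 ⊕ 3 = 3.
A winning move leaves total XOR = 0, i.e. changes one component's Grundy value g to g ⊕ X where X is the current total.
Stack A: need g' = 0⊕3 = 3. Options: 16−4→G=3, 16−5→G=2, 16−7→G=2, 16−8→G=2, 16−9→G=1. Hits: 1.
Stack B: need g' = 3⊕3 = 0. Options: 25−4→G=2, 25−5→G=1, 25−7→G=1, 25−8→G=1, 25−9→G=0. Hits: 1.

2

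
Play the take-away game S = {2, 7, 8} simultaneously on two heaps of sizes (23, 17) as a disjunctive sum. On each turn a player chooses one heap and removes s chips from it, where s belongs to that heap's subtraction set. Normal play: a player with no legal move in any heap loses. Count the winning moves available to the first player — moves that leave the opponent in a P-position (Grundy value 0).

3

All heaps use S = {2, 7, 8}:
G(0) = 0
G(1) = mex{} = 0
G(2) = mex{0} = 1
G(3) = mex{0} = 1
G(4) = mex{1} = 0
G(5) = mex{1} = 0
G(6) = mex{0} = 1
G(7) = mex{0,0} = 1
G(8) = mex{1,0,0} = 2
G(9) = mex{1,1,0} = 2
G(10) = mex{2,1,1} = 0
G(11) = mex{2,0,1} = 3
G(12) = mex{0,0,0} = 1
G(13) = mex{3,1,0} = 2
G(14) = mex{1,1,1} = 0
G(15) = mex{2,2,1} = 0
G(16) = mex{0,2,2} = 1
G(17) = mex{0,0,2} = 1
G(18) = mex{1,3,0} = 2
G(19) = mex{1,1,3} = 0
G(20) = mex{2,2,1} = 0
G(21) = mex{0,0,2} = 1
G(22) = mex{0,0,0} = 1
G(23) = mex{1,1,0} = 2
Heap A: G(23) = 2.
Heap B: G(17) = 1.
Combined Grundy value = 2 ⊕ 1 = 3.
A winning move leaves total XOR = 0, i.e. changes one component's Grundy value g to g ⊕ X where X is the current total.
Heap A: need g' = 2⊕3 = 1. Options: 23−2→G=1, 23−7→G=1, 23−8→G=0. Hits: 2.
Heap B: need g' = 1⊕3 = 2. Options: 17−2→G=0, 17−7→G=0, 17−8→G=2. Hits: 1.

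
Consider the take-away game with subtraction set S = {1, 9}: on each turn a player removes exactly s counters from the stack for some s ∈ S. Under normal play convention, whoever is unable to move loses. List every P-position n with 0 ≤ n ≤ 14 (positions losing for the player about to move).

0, 2, 4, 6, 8, 10, 12, 14

G(0) = 0
G(1) = mex{0} = 1
G(2) = mex{1} = 0
G(3) = mex{0} = 1
G(4) = mex{1} = 0
G(5) = mex{0} = 1
G(6) = mex{1} = 0
G(7) = mex{0} = 1
G(8) = mex{1} = 0
G(9) = mex{0,0} = 1
G(10) = mex{1,1} = 0
G(11) = mex{0,0} = 1
G(12) = mex{1,1} = 0
G(13) = mex{0,0} = 1
G(14) = mex{1,1} = 0
P-positions are exactly the n with G(n) = 0.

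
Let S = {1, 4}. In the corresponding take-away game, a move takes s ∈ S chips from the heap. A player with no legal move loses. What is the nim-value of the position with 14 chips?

2

G(0) = 0
G(1) = mex{0} = 1
G(2) = mex{1} = 0
G(3) = mex{0} = 1
G(4) = mex{1,0} = 2
G(5) = mex{2,1} = 0
G(6) = mex{0,0} = 1
G(7) = mex{1,1} = 0
G(8) = mex{0,2} = 1
G(9) = mex{1,0} = 2
G(10) = mex{2,1} = 0
G(11) = mex{0,0} = 1
G(12) = mex{1,1} = 0
G(13) = mex{0,2} = 1
G(14) = mex{1,0} = 2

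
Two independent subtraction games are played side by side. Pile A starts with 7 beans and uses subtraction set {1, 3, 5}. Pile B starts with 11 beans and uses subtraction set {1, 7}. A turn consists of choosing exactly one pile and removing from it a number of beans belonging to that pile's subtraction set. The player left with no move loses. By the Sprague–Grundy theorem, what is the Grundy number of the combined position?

0

Pile A, S = {1, 3, 5}:
n : 0 1 2 3 4 5 6 7
G : 0 1 0 1 0 1 0 1
G_A(7) = 1.
Pile B, S = {1, 7}:
G(0) = 0
G(1) = mex{0} = 1
G(2) = mex{1} = 0
G(3) = mex{0} = 1
G(4) = mex{1} = 0
G(5) = mex{0} = 1
G(6) = mex{1} = 0
G(7) = mex{0,0} = 1
G(8) = mex{1,1} = 0
G(9) = mex{0,0} = 1
G(10) = mex{1,1} = 0
G(11) = mex{0,0} = 1
G_B(11) = 1.
Combined Grundy value = 1 ⊕ 1 = 0.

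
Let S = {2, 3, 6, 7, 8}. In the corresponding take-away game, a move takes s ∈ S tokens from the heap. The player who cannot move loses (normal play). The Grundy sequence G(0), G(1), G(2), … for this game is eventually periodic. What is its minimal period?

G(0) = 0
G(1) = mex{} = 0
G(2) = mex{0} = 1
G(3) = mex{0,0} = 1
G(4) = mex{1,0} = 2
G(5) = mex{1,1} = 0
G(6) = mex{2,1,0} = 3
G(7) = mex{0,2,0,0} = 1
G(8) = mex{3,0,1,0,0} = 2
G(9) = mex{1,3,1,1,0} = 2
G(10) = mex{2,1,2,1,1} = 0
G(11) = mex{2,2,0,2,1} = 3
G(12) = mex{0,2,3,0,2} = 1
G(13) = mex{3,0,1,3,0} = 2
G(14) = mex{1,3,2,1,3} = 0
G(15) = mex{2,1,2,2,1} = 0
G(16) = mex{0,2,0,2,2} = 1
G(17) = mex{0,0,3,0,2} = 1
G(18) = mex{1,0,1,3,0} = 2
G(19) = mex{1,1,2,1,3} = 0
G(20) = mex{2,1,0,2,1} = 3
G(21) = mex{0,2,0,0,2} = 1
G(22) = mex{3,0,1,0,0} = 2
G(23) = mex{1,3,1,1,0} = 2
G(24) = mex{2,1,2,1,1} = 0
G(25) = mex{2,2,0,2,1} = 3
G(26) = mex{0,2,3,0,2} = 1
G(27) = mex{3,0,1,3,0} = 2
G(28) = mex{1,3,2,1,3} = 0
G(29) = mex{2,1,2,2,1} = 0
G(n+14) = G(n) holds for n = 0,…,7 (a full window of length max(S) = 8), so the sequence is purely periodic with period 14.

14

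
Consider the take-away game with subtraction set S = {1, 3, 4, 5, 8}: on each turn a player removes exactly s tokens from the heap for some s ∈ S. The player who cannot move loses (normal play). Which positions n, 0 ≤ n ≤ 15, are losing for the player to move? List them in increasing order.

G(0) = 0
G(1) = mex{0} = 1
G(2) = mex{1} = 0
G(3) = mex{0,0} = 1
G(4) = mex{1,1,0} = 2
G(5) = mex{2,0,1,0} = 3
G(6) = mex{3,1,0,1} = 2
G(7) = mex{2,2,1,0} = 3
G(8) = mex{3,3,2,1,0} = 4
G(9) = mex{4,2,3,2,1} = 0
G(10) = mex{0,3,2,3,0} = 1
G(11) = mex{1,4,3,2,1} = 0
G(12) = mex{0,0,4,3,2} = 1
G(13) = mex{1,1,0,4,3} = 2
G(14) = mex{2,0,1,0,2} = 3
G(15) = mex{3,1,0,1,3} = 2
P-positions are exactly the n with G(n) = 0.

0, 2, 9, 11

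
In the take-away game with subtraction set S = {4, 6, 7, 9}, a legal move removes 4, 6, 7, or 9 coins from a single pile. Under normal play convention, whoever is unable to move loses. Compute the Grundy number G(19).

1

G(0) = 0
G(1) = mex{} = 0
G(2) = mex{} = 0
G(3) = mex{} = 0
G(4) = mex{0} = 1
G(5) = mex{0} = 1
G(6) = mex{0,0} = 1
G(7) = mex{0,0,0} = 1
G(8) = mex{1,0,0} = 2
G(9) = mex{1,0,0,0} = 2
G(10) = mex{1,1,0,0} = 2
G(11) = mex{1,1,1,0} = 2
G(12) = mex{2,1,1,0} = 3
G(13) = mex{2,1,1,1} = 0
G(14) = mex{2,2,1,1} = 0
G(15) = mex{2,2,2,1} = 0
G(16) = mex{3,2,2,1} = 0
G(17) = mex{0,2,2,2} = 1
G(18) = mex{0,3,2,2} = 1
G(19) = mex{0,0,3,2} = 1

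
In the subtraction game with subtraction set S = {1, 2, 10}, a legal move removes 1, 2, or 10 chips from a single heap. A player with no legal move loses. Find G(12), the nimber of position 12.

0

G(0) = 0
G(1) = mex{0} = 1
G(2) = mex{1,0} = 2
G(3) = mex{2,1} = 0
G(4) = mex{0,2} = 1
G(5) = mex{1,0} = 2
G(6) = mex{2,1} = 0
G(7) = mex{0,2} = 1
G(8) = mex{1,0} = 2
G(9) = mex{2,1} = 0
G(10) = mex{0,2,0} = 1
G(11) = mex{1,0,1} = 2
G(12) = mex{2,1,2} = 0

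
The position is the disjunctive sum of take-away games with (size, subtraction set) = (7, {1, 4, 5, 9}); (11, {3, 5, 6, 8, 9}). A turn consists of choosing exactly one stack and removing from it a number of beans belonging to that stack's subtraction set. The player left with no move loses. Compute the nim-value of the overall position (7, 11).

Stack A, S = {1, 4, 5, 9}:
n : 0 1 2 3 4 5 6 7
G : 0 1 0 1 2 3 2 3
G_A(7) = 3.
Stack B, S = {3, 5, 6, 8, 9}:
G(0) = 0
G(1) = mex{} = 0
G(2) = mex{} = 0
G(3) = mex{0} = 1
G(4) = mex{0} = 1
G(5) = mex{0,0} = 1
G(6) = mex{1,0,0} = 2
G(7) = mex{1,0,0} = 2
G(8) = mex{1,1,0,0} = 2
G(9) = mex{2,1,1,0,0} = 3
G(10) = mex{2,1,1,0,0} = 3
G(11) = mex{2,2,1,1,0} = 3
G_B(11) = 3.
Combined Grundy value = 3 ⊕ 3 = 0.

0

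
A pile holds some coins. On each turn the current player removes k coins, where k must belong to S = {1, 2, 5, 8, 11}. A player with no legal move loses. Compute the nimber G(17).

G(0) = 0
G(1) = mex{0} = 1
G(2) = mex{1,0} = 2
G(3) = mex{2,1} = 0
G(4) = mex{0,2} = 1
G(5) = mex{1,0,0} = 2
G(6) = mex{2,1,1} = 0
G(7) = mex{0,2,2} = 1
G(8) = mex{1,0,0,0} = 2
G(9) = mex{2,1,1,1} = 0
G(10) = mex{0,2,2,2} = 1
G(11) = mex{1,0,0,0,0} = 2
G(12) = mex{2,1,1,1,1} = 0
G(13) = mex{0,2,2,2,2} = 1
G(14) = mex{1,0,0,0,0} = 2
G(15) = mex{2,1,1,1,1} = 0
G(16) = mex{0,2,2,2,2} = 1
G(17) = mex{1,0,0,0,0} = 2

2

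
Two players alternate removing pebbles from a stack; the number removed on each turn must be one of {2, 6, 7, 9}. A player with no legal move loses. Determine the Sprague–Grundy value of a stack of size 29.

3

G(0) = 0
G(1) = mex{} = 0
G(2) = mex{0} = 1
G(3) = mex{0} = 1
G(4) = mex{1} = 0
G(5) = mex{1} = 0
G(6) = mex{0,0} = 1
G(7) = mex{0,0,0} = 1
G(8) = mex{1,1,0} = 2
G(9) = mex{1,1,1,0} = 2
G(10) = mex{2,0,1,0} = 3
G(11) = mex{2,0,0,1} = 3
G(12) = mex{3,1,0,1} = 2
G(13) = mex{3,1,1,0} = 2
G(14) = mex{2,2,1,0} = 3
G(15) = mex{2,2,2,1} = 0
G(16) = mex{3,3,2,1} = 0
G(17) = mex{0,3,3,2} = 1
G(18) = mex{0,2,3,2} = 1
G(19) = mex{1,2,2,3} = 0
G(20) = mex{1,3,2,3} = 0
G(21) = mex{0,0,3,2} = 1
G(22) = mex{0,0,0,2} = 1
G(23) = mex{1,1,0,3} = 2
G(24) = mex{1,1,1,0} = 2
G(25) = mex{2,0,1,0} = 3
G(26) = mex{2,0,0,1} = 3
G(27) = mex{3,1,0,1} = 2
G(28) = mex{3,1,1,0} = 2
G(29) = mex{2,2,1,0} = 3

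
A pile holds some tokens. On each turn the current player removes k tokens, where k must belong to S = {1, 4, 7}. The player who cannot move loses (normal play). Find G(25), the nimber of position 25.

G(0) = 0
G(1) = mex{0} = 1
G(2) = mex{1} = 0
G(3) = mex{0} = 1
G(4) = mex{1,0} = 2
G(5) = mex{2,1} = 0
G(6) = mex{0,0} = 1
G(7) = mex{1,1,0} = 2
G(8) = mex{2,2,1} = 0
G(9) = mex{0,0,0} = 1
G(10) = mex{1,1,1} = 0
G(11) = mex{0,2,2} = 1
G(12) = mex{1,0,0} = 2
G(13) = mex{2,1,1} = 0
G(14) = mex{0,0,2} = 1
G(15) = mex{1,1,0} = 2
G(16) = mex{2,2,1} = 0
G(17) = mex{0,0,0} = 1
G(18) = mex{1,1,1} = 0
G(19) = mex{0,2,2} = 1
G(20) = mex{1,0,0} = 2
G(21) = mex{2,1,1} = 0
G(22) = mex{0,0,2} = 1
G(23) = mex{1,1,0} = 2
G(24) = mex{2,2,1} = 0
G(25) = mex{0,0,0} = 1

1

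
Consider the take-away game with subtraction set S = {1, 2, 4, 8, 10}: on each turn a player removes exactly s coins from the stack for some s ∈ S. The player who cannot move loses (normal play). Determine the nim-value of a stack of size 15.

0

n :  0  1  2  3  4  5  6  7  8  9 10 11 12 13 14 15
G :  0  1  2  0  1  2  0  1  2  0  1  2  0  1  2  0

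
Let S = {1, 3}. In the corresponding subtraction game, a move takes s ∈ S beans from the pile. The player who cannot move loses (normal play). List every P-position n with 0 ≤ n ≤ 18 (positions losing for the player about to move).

G(0) = 0
G(1) = mex{0} = 1
G(2) = mex{1} = 0
G(3) = mex{0,0} = 1
G(4) = mex{1,1} = 0
G(5) = mex{0,0} = 1
G(6) = mex{1,1} = 0
G(7) = mex{0,0} = 1
G(8) = mex{1,1} = 0
G(9) = mex{0,0} = 1
G(10) = mex{1,1} = 0
G(11) = mex{0,0} = 1
G(12) = mex{1,1} = 0
G(13) = mex{0,0} = 1
G(14) = mex{1,1} = 0
G(15) = mex{0,0} = 1
G(16) = mex{1,1} = 0
G(17) = mex{0,0} = 1
G(18) = mex{1,1} = 0
P-positions are exactly the n with G(n) = 0.

0, 2, 4, 6, 8, 10, 12, 14, 16, 18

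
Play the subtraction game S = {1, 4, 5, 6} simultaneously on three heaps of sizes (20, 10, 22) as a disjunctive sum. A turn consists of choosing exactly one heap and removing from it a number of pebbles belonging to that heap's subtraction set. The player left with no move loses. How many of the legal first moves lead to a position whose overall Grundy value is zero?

5

All heaps use S = {1, 4, 5, 6}:
G(0) = 0
G(1) = mex{0} = 1
G(2) = mex{1} = 0
G(3) = mex{0} = 1
G(4) = mex{1,0} = 2
G(5) = mex{2,1,0} = 3
G(6) = mex{3,0,1,0} = 2
G(7) = mex{2,1,0,1} = 3
G(8) = mex{3,2,1,0} = 4
G(9) = mex{4,3,2,1} = 0
G(10) = mex{0,2,3,2} = 1
G(11) = mex{1,3,2,3} = 0
G(12) = mex{0,4,3,2} = 1
G(13) = mex{1,0,4,3} = 2
G(14) = mex{2,1,0,4} = 3
G(15) = mex{3,0,1,0} = 2
G(16) = mex{2,1,0,1} = 3
G(17) = mex{3,2,1,0} = 4
G(18) = mex{4,3,2,1} = 0
G(19) = mex{0,2,3,2} = 1
G(20) = mex{1,3,2,3} = 0
G(21) = mex{0,4,3,2} = 1
G(22) = mex{1,0,4,3} = 2
Heap A: G(20) = 0.
Heap B: G(10) = 1.
Heap C: G(22) = 2.
Combined Grundy value = 0 ⊕ 1 ⊕ 2 = 3.
A winning move leaves total XOR = 0, i.e. changes one component's Grundy value g to g ⊕ X where X is the current total.
Heap A: need g' = 0⊕3 = 3. Options: 20−1→G=1, 20−4→G=3, 20−5→G=2, 20−6→G=3. Hits: 2.
Heap B: need g' = 1⊕3 = 2. Options: 10−1→G=0, 10−4→G=2, 10−5→G=3, 10−6→G=2. Hits: 2.
Heap C: need g' = 2⊕3 = 1. Options: 22−1→G=1, 22−4→G=0, 22−5→G=4, 22−6→G=3. Hits: 1.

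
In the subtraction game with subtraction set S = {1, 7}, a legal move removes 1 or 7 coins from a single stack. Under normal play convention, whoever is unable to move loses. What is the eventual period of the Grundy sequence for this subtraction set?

G(0) = 0
G(1) = mex{0} = 1
G(2) = mex{1} = 0
G(3) = mex{0} = 1
G(4) = mex{1} = 0
G(5) = mex{0} = 1
G(6) = mex{1} = 0
G(7) = mex{0,0} = 1
G(8) = mex{1,1} = 0
G(9) = mex{0,0} = 1
G(10) = mex{1,1} = 0
G(11) = mex{0,0} = 1
G(12) = mex{1,1} = 0
G(13) = mex{0,0} = 1
G(14) = mex{1,1} = 0
G(n+2) = G(n) holds for n = 0,…,6 (a full window of length max(S) = 7), so the sequence is purely periodic with period 2.

2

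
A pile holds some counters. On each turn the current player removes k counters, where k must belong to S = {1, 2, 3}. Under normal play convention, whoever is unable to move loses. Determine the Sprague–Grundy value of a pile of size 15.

G(0) = 0
G(1) = mex{0} = 1
G(2) = mex{1,0} = 2
G(3) = mex{2,1,0} = 3
G(4) = mex{3,2,1} = 0
G(5) = mex{0,3,2} = 1
G(6) = mex{1,0,3} = 2
G(7) = mex{2,1,0} = 3
G(8) = mex{3,2,1} = 0
G(9) = mex{0,3,2} = 1
G(10) = mex{1,0,3} = 2
G(11) = mex{2,1,0} = 3
G(12) = mex{3,2,1} = 0
G(13) = mex{0,3,2} = 1
G(14) = mex{1,0,3} = 2
G(15) = mex{2,1,0} = 3

3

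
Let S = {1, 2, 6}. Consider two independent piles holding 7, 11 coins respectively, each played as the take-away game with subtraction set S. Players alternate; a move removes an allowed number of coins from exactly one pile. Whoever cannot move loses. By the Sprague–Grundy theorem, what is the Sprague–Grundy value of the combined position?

1

All piles use S = {1, 2, 6}:
n :  0  1  2  3  4  5  6  7  8  9 10 11
G :  0  1  2  0  1  2  3  0  1  2  0  1
Pile A: G(7) = 0.
Pile B: G(11) = 1.
Combined Grundy value = 0 ⊕ 1 = 1.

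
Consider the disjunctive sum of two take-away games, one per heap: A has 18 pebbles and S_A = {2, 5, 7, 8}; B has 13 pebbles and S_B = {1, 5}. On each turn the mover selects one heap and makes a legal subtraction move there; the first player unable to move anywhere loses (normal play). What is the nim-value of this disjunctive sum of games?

3

Heap A, S = {2, 5, 7, 8}:
G(0) = 0
G(1) = mex{} = 0
G(2) = mex{0} = 1
G(3) = mex{0} = 1
G(4) = mex{1} = 0
G(5) = mex{1,0} = 2
G(6) = mex{0,0} = 1
G(7) = mex{2,1,0} = 3
G(8) = mex{1,1,0,0} = 2
G(9) = mex{3,0,1,0} = 2
G(10) = mex{2,2,1,1} = 0
G(11) = mex{2,1,0,1} = 3
G(12) = mex{0,3,2,0} = 1
G(13) = mex{3,2,1,2} = 0
G(14) = mex{1,2,3,1} = 0
G(15) = mex{0,0,2,3} = 1
G(16) = mex{0,3,2,2} = 1
G(17) = mex{1,1,0,2} = 3
G(18) = mex{1,0,3,0} = 2
G_A(18) = 2.
Heap B, S = {1, 5}:
G(0) = 0
G(1) = mex{0} = 1
G(2) = mex{1} = 0
G(3) = mex{0} = 1
G(4) = mex{1} = 0
G(5) = mex{0,0} = 1
G(6) = mex{1,1} = 0
G(7) = mex{0,0} = 1
G(8) = mex{1,1} = 0
G(9) = mex{0,0} = 1
G(10) = mex{1,1} = 0
G(11) = mex{0,0} = 1
G(12) = mex{1,1} = 0
G(13) = mex{0,0} = 1
G_B(13) = 1.
Combined Grundy value = 2 ⊕ 1 = 3.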